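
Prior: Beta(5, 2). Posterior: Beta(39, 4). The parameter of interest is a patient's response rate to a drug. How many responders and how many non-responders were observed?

Under Beta–binomial conjugacy the posterior parameters are (a+s, b+f).
So s = 39 − 5 = 34 and f = 4 − 2 = 2.

34 responders and 2 non-responders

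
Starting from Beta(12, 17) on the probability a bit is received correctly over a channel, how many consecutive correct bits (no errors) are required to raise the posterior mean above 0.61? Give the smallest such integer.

After k correct bits and 0 errors the posterior is Beta(12+k, 17), with mean (12+k)/(12+17+k).
Set (12+k)/(29+k) > 0.61 and solve: k > (0.61·29 − 12)/(1 − 0.61) = 14.590.
The smallest integer exceeding 14.590 is 15, and checking k=15: (27)/(44) = 0.6136 > 0.61.

k = 15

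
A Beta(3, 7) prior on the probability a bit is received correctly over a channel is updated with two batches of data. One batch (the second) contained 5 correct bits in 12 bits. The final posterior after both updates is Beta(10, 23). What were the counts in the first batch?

2 correct bits and 9 errors

Because Beta–binomial updating is additive in the counts, the combined data contributed (α_post−α_prior, β_post−β_prior) successes and failures.
Total across both batches: 10−3=7 correct bits, 23−7=16 errors.
Subtract the second batch: 7−5=2 correct bits and 16−7=9 errors.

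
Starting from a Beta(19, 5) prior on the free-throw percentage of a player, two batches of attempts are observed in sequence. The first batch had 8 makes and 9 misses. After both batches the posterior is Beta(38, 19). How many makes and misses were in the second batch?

Sequential conjugate updates are equivalent to a single update on the pooled data, so total successes = posterior α − prior α and total failures = posterior β − prior β.
Total across both batches: 38−19=19 makes, 19−5=14 misses.
Subtract the first batch: 19−8=11 makes and 14−9=5 misses.

11 makes and 5 misses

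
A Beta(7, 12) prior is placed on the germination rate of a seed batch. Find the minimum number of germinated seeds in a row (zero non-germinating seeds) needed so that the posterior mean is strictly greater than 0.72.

After k germinated seeds and 0 non-germinating seeds the posterior is Beta(7+k, 12), with mean (7+k)/(7+12+k).
Set (7+k)/(19+k) > 0.72 and solve: k > (0.72·19 − 7)/(1 − 0.72) = 23.857.
The smallest integer exceeding 23.857 is 24.

k = 24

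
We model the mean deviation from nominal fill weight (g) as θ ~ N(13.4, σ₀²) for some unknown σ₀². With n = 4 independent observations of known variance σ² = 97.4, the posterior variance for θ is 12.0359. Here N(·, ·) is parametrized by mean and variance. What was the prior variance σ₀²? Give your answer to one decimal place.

σ₀² = 23.8

Posterior precision equals prior precision plus data precision: 1/σ_n² = 1/σ₀² + n/σ².
So 1/σ₀² = 1/12.0359 − 4/97.4 = 0.083085 − 0.041068 = 0.042017.
Hence σ₀² = 1/0.042017 ≈ 23.8.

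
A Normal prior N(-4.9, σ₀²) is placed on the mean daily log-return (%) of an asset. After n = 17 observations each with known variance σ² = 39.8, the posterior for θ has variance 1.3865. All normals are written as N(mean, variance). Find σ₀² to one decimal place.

σ₀² = 3.4

For the Normal–Normal model with known σ², precisions add: τ_n = τ₀ + n/σ².
So 1/σ₀² = 1/1.3865 − 17/39.8 = 0.721241 − 0.427136 = 0.294105.
Hence σ₀² = 1/0.294105 ≈ 3.4.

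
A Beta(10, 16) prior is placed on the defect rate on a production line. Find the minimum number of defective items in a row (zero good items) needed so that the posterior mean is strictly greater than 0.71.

k = 30

After k defective items and 0 good items the posterior is Beta(10+k, 16), with mean (10+k)/(10+16+k).
Set (10+k)/(26+k) > 0.71 and solve: k > (0.71·26 − 10)/(1 − 0.71) = 29.172.
The smallest integer exceeding 29.172 is 30, and checking k=30: (40)/(56) = 0.7143 > 0.71.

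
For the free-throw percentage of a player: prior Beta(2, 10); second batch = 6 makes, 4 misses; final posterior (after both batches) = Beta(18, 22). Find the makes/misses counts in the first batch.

Because Beta–binomial updating is additive in the counts, the combined data contributed (α_post−α_prior, β_post−β_prior) successes and failures.
Total across both batches: 18−2=16 makes, 22−10=12 misses.
Subtract the second batch: 16−6=10 makes and 12−4=8 misses.

10 makes and 8 misses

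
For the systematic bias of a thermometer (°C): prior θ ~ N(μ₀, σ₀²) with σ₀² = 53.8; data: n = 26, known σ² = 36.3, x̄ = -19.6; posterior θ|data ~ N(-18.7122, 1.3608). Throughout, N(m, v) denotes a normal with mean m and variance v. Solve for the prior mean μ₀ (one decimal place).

μ₀ = 15.5

The posterior mean is a precision-weighted average: μ_n = (τ₀μ₀ + τ_data·x̄)/(τ₀+τ_data), with τ₀=1/σ₀² and τ_data=n/σ².
Here τ₀ = 1/53.8 = 0.018587 and τ_data = 26/36.3 = 0.716253, so τ_n = 0.734840.
Rearranging for μ₀: μ₀ = (μ_n·τ_n − τ_data·x̄)/τ₀ = (-18.7122·0.734840 − 0.716253·-19.6) / 0.018587 = 0.288086/0.018587 ≈ 15.5.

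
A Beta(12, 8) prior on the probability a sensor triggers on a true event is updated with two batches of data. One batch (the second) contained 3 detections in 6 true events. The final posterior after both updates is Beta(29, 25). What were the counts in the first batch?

Because Beta–binomial updating is additive in the counts, the combined data contributed (α_post−α_prior, β_post−β_prior) successes and failures.
Total across both batches: 29−12=17 detections, 25−8=17 misses.
Subtract the second batch: 17−3=14 detections and 17−3=14 misses.

14 detections and 14 misses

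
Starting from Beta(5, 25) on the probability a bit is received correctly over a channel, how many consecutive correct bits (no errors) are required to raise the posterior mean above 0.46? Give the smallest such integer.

After k correct bits and 0 errors the posterior is Beta(5+k, 25), with mean (5+k)/(5+25+k).
Set (5+k)/(30+k) > 0.46 and solve: k > (0.46·30 − 5)/(1 − 0.46) = 16.296.
The smallest integer exceeding 16.296 is 17.

k = 17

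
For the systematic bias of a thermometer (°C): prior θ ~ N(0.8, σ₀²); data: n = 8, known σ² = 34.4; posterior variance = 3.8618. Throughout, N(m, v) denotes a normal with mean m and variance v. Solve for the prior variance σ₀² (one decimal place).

σ₀² = 37.9

Posterior precision equals prior precision plus data precision: 1/σ_n² = 1/σ₀² + n/σ².
So 1/σ₀² = 1/3.8618 − 8/34.4 = 0.258947 − 0.232558 = 0.026389.
Hence σ₀² = 1/0.026389 ≈ 37.9.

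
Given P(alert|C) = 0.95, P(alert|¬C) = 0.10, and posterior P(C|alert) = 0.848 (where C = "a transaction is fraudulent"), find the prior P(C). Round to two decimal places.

Bayes' rule in odds form gives O(C|E) = O(C)·[P(E|C)/P(E|¬C)], hence O(C) = O(C|E)/LR.
Posterior odds = 0.848/(1−0.848) = 5.5789. LR = 0.95/0.10 = 9.5000.
Prior odds = 5.5789/9.5000 = 0.5873, so P(C) = 0.5873/(1+0.5873) ≈ 0.37.

P(C) = 0.37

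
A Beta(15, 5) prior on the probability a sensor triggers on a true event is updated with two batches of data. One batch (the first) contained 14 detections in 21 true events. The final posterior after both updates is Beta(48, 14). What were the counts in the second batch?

19 detections and 2 misses

Sequential conjugate updates are equivalent to a single update on the pooled data, so total successes = posterior α − prior α and total failures = posterior β − prior β.
Total across both batches: 48−15=33 detections, 14−5=9 misses.
Subtract the first batch: 33−14=19 detections and 9−7=2 misses.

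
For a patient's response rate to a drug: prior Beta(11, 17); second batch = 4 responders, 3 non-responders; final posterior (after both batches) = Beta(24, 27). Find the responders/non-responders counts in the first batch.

9 responders and 7 non-responders

Because Beta–binomial updating is additive in the counts, the combined data contributed (α_post−α_prior, β_post−β_prior) successes and failures.
Total across both batches: 24−11=13 responders, 27−17=10 non-responders.
Subtract the second batch: 13−4=9 responders and 10−3=7 non-responders.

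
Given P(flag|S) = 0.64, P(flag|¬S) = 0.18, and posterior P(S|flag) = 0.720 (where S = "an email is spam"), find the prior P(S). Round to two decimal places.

Bayes' rule in odds form gives O(S|E) = O(S)·[P(E|S)/P(E|¬S)], hence O(S) = O(S|E)/LR.
Posterior odds = 0.720/(1−0.720) = 2.5714. LR = 0.64/0.18 = 3.5556.
Prior odds = 2.5714/3.5556 = 0.7232, so P(S) = 0.7232/(1+0.7232) ≈ 0.42.

P(S) = 0.42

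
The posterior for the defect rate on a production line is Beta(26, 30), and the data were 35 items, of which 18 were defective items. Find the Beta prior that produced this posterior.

A Beta(α, β) prior with s successes and f failures in binomial data gives a Beta(α+s, β+f) posterior.
So α = 26 − 18 = 8 and β = 30 − 17 = 13.

Beta(8, 13)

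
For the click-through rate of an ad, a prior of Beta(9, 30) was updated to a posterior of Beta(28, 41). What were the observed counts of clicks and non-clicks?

19 clicks and 11 non-clicks

A Beta(α, β) prior with s successes and f failures in binomial data gives a Beta(α+s, β+f) posterior.
Match parameters: s=28−9=19, f=41−30=11.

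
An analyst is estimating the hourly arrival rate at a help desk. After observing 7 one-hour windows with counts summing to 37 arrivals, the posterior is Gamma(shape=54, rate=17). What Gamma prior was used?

Gamma(shape=17, rate=10)

A Gamma(α, β) prior (rate parametrization) on a Poisson rate with n observations summing to S gives posterior Gamma(α+S, β+n).
So α = 54 − 37 = 17 and β = 17 − 7 = 10.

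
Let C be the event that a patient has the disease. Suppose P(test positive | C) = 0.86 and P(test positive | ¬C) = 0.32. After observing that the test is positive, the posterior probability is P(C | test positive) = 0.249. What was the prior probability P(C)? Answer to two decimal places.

P(C) = 0.11

Bayes' rule in odds form gives O(C|E) = O(C)·[P(E|C)/P(E|¬C)], hence O(C) = O(C|E)/LR.
Posterior odds = 0.249/(1−0.249) = 0.3316. LR = 0.86/0.32 = 2.6875.
Prior odds = 0.3316/2.6875 = 0.1234, so P(C) = 0.1234/(1+0.1234) ≈ 0.11.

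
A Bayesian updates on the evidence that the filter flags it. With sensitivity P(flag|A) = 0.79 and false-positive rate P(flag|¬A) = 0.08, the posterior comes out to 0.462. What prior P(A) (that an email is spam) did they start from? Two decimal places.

P(A) = 0.08

Bayes' rule in odds form gives O(A|E) = O(A)·[P(E|A)/P(E|¬A)], hence O(A) = O(A|E)/LR.
Posterior odds = 0.462/(1−0.462) = 0.8587. LR = 0.79/0.08 = 9.8750.
Prior odds = 0.8587/9.8750 = 0.0870, so P(A) = 0.0870/(1+0.0870) ≈ 0.08.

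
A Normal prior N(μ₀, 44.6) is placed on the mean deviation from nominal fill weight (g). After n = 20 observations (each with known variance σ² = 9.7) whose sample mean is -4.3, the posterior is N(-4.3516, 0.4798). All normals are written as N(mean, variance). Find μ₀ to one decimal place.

μ₀ = -9.1

With known observation variance, the Normal–Normal posterior has precision τ_n = τ₀ + n/σ² and mean μ_n = (τ₀μ₀ + (n/σ²)x̄)/τ_n.
Here τ₀ = 1/44.6 = 0.022422 and τ_data = 20/9.7 = 2.061856, so τ_n = 2.084278.
Rearranging for μ₀: μ₀ = (μ_n·τ_n − τ_data·x̄)/τ₀ = (-4.3516·2.084278 − 2.061856·-4.3) / 0.022422 = -0.203963/0.022422 ≈ -9.1.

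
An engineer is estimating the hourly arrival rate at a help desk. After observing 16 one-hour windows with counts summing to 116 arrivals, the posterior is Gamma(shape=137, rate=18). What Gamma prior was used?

Gamma(shape=21, rate=2)

Gamma–Poisson conjugacy: posterior shape = α + Σxᵢ, posterior rate = β + n.
So α = 137 − 116 = 21 and β = 18 − 16 = 2.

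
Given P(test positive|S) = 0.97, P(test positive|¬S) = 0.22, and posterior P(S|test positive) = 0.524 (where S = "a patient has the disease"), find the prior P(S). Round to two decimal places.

In odds form, posterior odds = prior odds × likelihood ratio, so prior odds = posterior odds ÷ LR.
Posterior odds = 0.524/(1−0.524) = 1.1008. LR = 0.97/0.22 = 4.4091.
Prior odds = 1.1008/4.4091 = 0.2497, so P(S) = 0.2497/(1+0.2497) ≈ 0.20.

P(S) = 0.20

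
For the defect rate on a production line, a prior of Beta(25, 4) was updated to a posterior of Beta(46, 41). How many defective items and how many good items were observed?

Under Beta–binomial conjugacy the posterior parameters are (a+s, b+f).
So s = 46 − 25 = 21 and f = 41 − 4 = 37.

21 defective items and 37 good items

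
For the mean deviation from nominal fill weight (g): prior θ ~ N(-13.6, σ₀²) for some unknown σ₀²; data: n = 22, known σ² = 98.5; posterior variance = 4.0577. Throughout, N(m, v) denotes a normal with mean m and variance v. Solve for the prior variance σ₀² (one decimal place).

σ₀² = 43.3

For the Normal–Normal model with known σ², precisions add: τ_n = τ₀ + n/σ².
So 1/σ₀² = 1/4.0577 − 22/98.5 = 0.246445 − 0.223350 = 0.023095.
Hence σ₀² = 1/0.023095 ≈ 43.3.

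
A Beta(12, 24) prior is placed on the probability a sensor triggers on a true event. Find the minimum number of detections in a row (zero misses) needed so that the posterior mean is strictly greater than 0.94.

k = 365

After k detections and 0 misses the posterior is Beta(12+k, 24), with mean (12+k)/(12+24+k).
Set (12+k)/(36+k) > 0.94 and solve: k > (0.94·36 − 12)/(1 − 0.94) = 364.000.
The smallest integer exceeding 364.000 is 365.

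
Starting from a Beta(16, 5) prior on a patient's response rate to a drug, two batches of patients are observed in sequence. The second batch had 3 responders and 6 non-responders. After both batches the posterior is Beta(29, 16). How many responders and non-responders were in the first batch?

10 responders and 5 non-responders

Because Beta–binomial updating is additive in the counts, the combined data contributed (α_post−α_prior, β_post−β_prior) successes and failures.
Total across both batches: 29−16=13 responders, 16−5=11 non-responders.
Subtract the second batch: 13−3=10 responders and 11−6=5 non-responders.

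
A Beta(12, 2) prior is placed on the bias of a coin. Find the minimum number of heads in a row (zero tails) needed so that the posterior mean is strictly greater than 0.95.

After k heads and 0 tails the posterior is Beta(12+k, 2), with mean (12+k)/(12+2+k).
Set (12+k)/(14+k) > 0.95 and solve: k > (0.95·14 − 12)/(1 − 0.95) = 26.000.
The smallest integer exceeding 26.000 is 27.

k = 27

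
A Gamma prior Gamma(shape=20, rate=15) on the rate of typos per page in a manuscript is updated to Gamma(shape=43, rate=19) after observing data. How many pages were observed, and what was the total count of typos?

Gamma–Poisson conjugacy: posterior shape = α + Σxᵢ, posterior rate = β + n.
Matching: Σxᵢ = 43 − 20 = 23 and n = 19 − 15 = 4.

n = 4 pages with total 23 typos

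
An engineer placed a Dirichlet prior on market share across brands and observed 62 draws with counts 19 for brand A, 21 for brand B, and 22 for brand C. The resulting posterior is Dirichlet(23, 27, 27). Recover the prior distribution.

For a Dirichlet(α) prior with multinomial counts c, the posterior is Dirichlet(α + c) componentwise.
Subtract each count from the matching posterior parameter: 23−19=4, 27−21=6, 27−22=5.

Dirichlet(4, 6, 5)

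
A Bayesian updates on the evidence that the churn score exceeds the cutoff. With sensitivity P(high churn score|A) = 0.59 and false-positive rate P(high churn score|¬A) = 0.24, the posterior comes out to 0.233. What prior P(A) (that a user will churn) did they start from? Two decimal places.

In odds form, posterior odds = prior odds × likelihood ratio, so prior odds = posterior odds ÷ LR.
Posterior odds = 0.233/(1−0.233) = 0.3038. LR = 0.59/0.24 = 2.4583.
Prior odds = 0.3038/2.4583 = 0.1236, so P(A) = 0.1236/(1+0.1236) ≈ 0.11.

P(A) = 0.11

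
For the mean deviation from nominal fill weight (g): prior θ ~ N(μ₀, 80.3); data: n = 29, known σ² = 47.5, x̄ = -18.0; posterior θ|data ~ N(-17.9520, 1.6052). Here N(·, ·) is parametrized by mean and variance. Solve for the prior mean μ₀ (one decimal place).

The posterior mean is a precision-weighted average: μ_n = (τ₀μ₀ + τ_data·x̄)/(τ₀+τ_data), with τ₀=1/σ₀² and τ_data=n/σ².
Here τ₀ = 1/80.3 = 0.012453 and τ_data = 29/47.5 = 0.610526, so τ_n = 0.622979.
Rearranging for μ₀: μ₀ = (μ_n·τ_n − τ_data·x̄)/τ₀ = (-17.9520·0.622979 − 0.610526·-18.0) / 0.012453 = -0.194251/0.012453 ≈ -15.6.

μ₀ = -15.6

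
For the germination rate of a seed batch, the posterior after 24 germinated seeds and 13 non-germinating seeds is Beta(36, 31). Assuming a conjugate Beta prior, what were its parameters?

Beta is conjugate to the binomial likelihood: posterior = Beta(α+s, β+f).
So α = 36 − 24 = 12 and β = 31 − 13 = 18.

Beta(12, 18)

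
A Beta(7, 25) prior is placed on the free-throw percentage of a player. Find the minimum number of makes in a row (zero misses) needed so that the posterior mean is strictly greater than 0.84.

k = 125

After k makes and 0 misses the posterior is Beta(7+k, 25), with mean (7+k)/(7+25+k).
Set (7+k)/(32+k) > 0.84 and solve: k > (0.84·32 − 7)/(1 − 0.84) = 124.250.
The smallest integer exceeding 124.250 is 125.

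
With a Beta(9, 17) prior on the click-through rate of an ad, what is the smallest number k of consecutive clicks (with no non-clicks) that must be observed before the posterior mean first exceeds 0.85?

k = 88

After k clicks and 0 non-clicks the posterior is Beta(9+k, 17), with mean (9+k)/(9+17+k).
Set (9+k)/(26+k) > 0.85 and solve: k > (0.85·26 − 9)/(1 − 0.85) = 87.333.
The smallest integer exceeding 87.333 is 88.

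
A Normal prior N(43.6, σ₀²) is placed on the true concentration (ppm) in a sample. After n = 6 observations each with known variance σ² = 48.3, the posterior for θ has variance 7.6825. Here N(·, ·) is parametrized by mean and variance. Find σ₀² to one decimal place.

Posterior precision equals prior precision plus data precision: 1/σ_n² = 1/σ₀² + n/σ².
So 1/σ₀² = 1/7.6825 − 6/48.3 = 0.130166 − 0.124224 = 0.005942.
Hence σ₀² = 1/0.005942 ≈ 168.3.

σ₀² = 168.3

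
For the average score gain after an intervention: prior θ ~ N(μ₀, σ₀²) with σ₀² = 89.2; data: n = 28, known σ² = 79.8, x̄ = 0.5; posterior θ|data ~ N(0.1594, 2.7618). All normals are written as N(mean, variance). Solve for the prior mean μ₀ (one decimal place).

μ₀ = -10.5

The posterior mean is a precision-weighted average: μ_n = (τ₀μ₀ + τ_data·x̄)/(τ₀+τ_data), with τ₀=1/σ₀² and τ_data=n/σ².
Here τ₀ = 1/89.2 = 0.011211 and τ_data = 28/79.8 = 0.350877, so τ_n = 0.362088.
Rearranging for μ₀: μ₀ = (μ_n·τ_n − τ_data·x̄)/τ₀ = (0.1594·0.362088 − 0.350877·0.5) / 0.011211 = -0.117722/0.011211 ≈ -10.5.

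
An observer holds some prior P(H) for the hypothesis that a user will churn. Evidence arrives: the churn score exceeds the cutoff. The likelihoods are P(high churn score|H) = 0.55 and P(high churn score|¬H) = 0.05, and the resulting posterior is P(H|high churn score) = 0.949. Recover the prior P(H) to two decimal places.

In odds form, posterior odds = prior odds × likelihood ratio, so prior odds = posterior odds ÷ LR.
Posterior odds = 0.949/(1−0.949) = 18.6078. LR = 0.55/0.05 = 11.0000.
Prior odds = 18.6078/11.0000 = 1.6916, so P(H) = 1.6916/(1+1.6916) ≈ 0.63.

P(H) = 0.63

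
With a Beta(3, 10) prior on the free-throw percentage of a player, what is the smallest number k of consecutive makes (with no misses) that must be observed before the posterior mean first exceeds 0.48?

k = 7

After k makes and 0 misses the posterior is Beta(3+k, 10), with mean (3+k)/(3+10+k).
Set (3+k)/(13+k) > 0.48 and solve: k > (0.48·13 − 3)/(1 − 0.48) = 6.231.
The smallest integer exceeding 6.231 is 7, and checking k=7: (10)/(20) = 0.5000 > 0.48.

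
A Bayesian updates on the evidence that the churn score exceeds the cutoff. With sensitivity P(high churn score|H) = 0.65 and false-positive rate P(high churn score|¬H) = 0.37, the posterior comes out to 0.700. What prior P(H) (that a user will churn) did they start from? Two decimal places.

In odds form, posterior odds = prior odds × likelihood ratio, so prior odds = posterior odds ÷ LR.
Posterior odds = 0.700/(1−0.700) = 2.3333. LR = 0.65/0.37 = 1.7568.
Prior odds = 2.3333/1.7568 = 1.3282, so P(H) = 1.3282/(1+1.3282) ≈ 0.57.

P(H) = 0.57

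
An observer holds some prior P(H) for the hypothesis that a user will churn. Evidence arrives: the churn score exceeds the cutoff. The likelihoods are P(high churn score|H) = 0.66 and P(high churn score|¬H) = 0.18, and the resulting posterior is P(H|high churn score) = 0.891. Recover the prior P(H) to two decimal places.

In odds form, posterior odds = prior odds × likelihood ratio, so prior odds = posterior odds ÷ LR.
Posterior odds = 0.891/(1−0.891) = 8.1743. LR = 0.66/0.18 = 3.6667.
Prior odds = 8.1743/3.6667 = 2.2293, so P(H) = 2.2293/(1+2.2293) ≈ 0.69.

P(H) = 0.69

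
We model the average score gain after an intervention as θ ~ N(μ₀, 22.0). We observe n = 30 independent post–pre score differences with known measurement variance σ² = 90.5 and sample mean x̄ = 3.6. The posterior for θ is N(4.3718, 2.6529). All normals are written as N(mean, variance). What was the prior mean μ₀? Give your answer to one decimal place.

μ₀ = 10.0

The posterior mean is a precision-weighted average: μ_n = (τ₀μ₀ + τ_data·x̄)/(τ₀+τ_data), with τ₀=1/σ₀² and τ_data=n/σ².
Here τ₀ = 1/22.0 = 0.045455 and τ_data = 30/90.5 = 0.331492, so τ_n = 0.376947.
Rearranging for μ₀: μ₀ = (μ_n·τ_n − τ_data·x̄)/τ₀ = (4.3718·0.376947 − 0.331492·3.6) / 0.045455 = 0.454566/0.045455 ≈ 10.0.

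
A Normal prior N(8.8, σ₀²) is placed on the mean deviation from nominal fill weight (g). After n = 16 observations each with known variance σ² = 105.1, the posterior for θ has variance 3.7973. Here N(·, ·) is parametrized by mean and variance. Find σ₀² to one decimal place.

σ₀² = 9.0

For the Normal–Normal model with known σ², precisions add: τ_n = τ₀ + n/σ².
So 1/σ₀² = 1/3.7973 − 16/105.1 = 0.263345 − 0.152236 = 0.111109.
Hence σ₀² = 1/0.111109 ≈ 9.0.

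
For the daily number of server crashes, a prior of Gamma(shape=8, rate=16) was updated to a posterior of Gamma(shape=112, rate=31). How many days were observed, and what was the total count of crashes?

Gamma–Poisson conjugacy: posterior shape = α + Σxᵢ, posterior rate = β + n.
Matching: Σxᵢ = 112 − 8 = 104 and n = 31 − 16 = 15.

n = 15 days with total 104 crashes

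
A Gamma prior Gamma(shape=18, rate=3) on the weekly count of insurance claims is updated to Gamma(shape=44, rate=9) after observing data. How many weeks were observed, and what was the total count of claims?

A Gamma(α, β) prior (rate parametrization) on a Poisson rate with n observations summing to S gives posterior Gamma(α+S, β+n).
Matching: Σxᵢ = 44 − 18 = 26 and n = 9 − 3 = 6.

n = 6 weeks with total 26 claims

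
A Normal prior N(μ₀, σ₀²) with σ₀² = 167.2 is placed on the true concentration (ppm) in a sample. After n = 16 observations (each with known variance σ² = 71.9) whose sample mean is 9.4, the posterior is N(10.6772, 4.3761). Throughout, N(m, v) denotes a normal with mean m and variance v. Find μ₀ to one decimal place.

The posterior mean is a precision-weighted average: μ_n = (τ₀μ₀ + τ_data·x̄)/(τ₀+τ_data), with τ₀=1/σ₀² and τ_data=n/σ².
Here τ₀ = 1/167.2 = 0.005981 and τ_data = 16/71.9 = 0.222531, so τ_n = 0.228512.
Rearranging for μ₀: μ₀ = (μ_n·τ_n − τ_data·x̄)/τ₀ = (10.6772·0.228512 − 0.222531·9.4) / 0.005981 = 0.348077/0.005981 ≈ 58.2.

μ₀ = 58.2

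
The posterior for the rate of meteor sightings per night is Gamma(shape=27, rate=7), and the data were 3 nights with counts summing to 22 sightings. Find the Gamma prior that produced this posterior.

Gamma(shape=5, rate=4)

A Gamma(α, β) prior (rate parametrization) on a Poisson rate with n observations summing to S gives posterior Gamma(α+S, β+n).
So α = 27 − 22 = 5 and β = 7 − 3 = 4.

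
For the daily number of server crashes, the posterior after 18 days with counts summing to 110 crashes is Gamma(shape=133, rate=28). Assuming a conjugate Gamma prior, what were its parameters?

Gamma–Poisson conjugacy: posterior shape = α + Σxᵢ, posterior rate = β + n.
So α = 133 − 110 = 23 and β = 28 − 18 = 10.

Gamma(shape=23, rate=10)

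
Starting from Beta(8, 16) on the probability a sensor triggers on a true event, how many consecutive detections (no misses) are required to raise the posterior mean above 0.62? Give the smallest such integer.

After k detections and 0 misses the posterior is Beta(8+k, 16), with mean (8+k)/(8+16+k).
Set (8+k)/(24+k) > 0.62 and solve: k > (0.62·24 − 8)/(1 − 0.62) = 18.105.
The smallest integer exceeding 18.105 is 19, and checking k=19: (27)/(43) = 0.6279 > 0.62.

k = 19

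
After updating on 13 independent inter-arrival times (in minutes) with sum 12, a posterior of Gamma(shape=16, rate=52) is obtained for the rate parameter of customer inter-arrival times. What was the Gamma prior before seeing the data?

Gamma–exponential conjugacy: posterior shape = α + n, posterior rate = β + Σtᵢ.
So α = 16 − 13 = 3 and β = 52 − 12 = 40.

Gamma(shape=3, rate=40)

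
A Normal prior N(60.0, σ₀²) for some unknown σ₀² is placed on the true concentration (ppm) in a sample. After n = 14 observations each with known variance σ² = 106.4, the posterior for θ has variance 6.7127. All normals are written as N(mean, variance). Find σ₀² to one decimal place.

For the Normal–Normal model with known σ², precisions add: τ_n = τ₀ + n/σ².
So 1/σ₀² = 1/6.7127 − 14/106.4 = 0.148971 − 0.131579 = 0.017392.
Hence σ₀² = 1/0.017392 ≈ 57.5.

σ₀² = 57.5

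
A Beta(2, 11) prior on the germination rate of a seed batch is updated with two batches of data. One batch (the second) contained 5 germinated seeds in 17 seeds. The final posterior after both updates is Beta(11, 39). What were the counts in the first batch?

Because Beta–binomial updating is additive in the counts, the combined data contributed (α_post−α_prior, β_post−β_prior) successes and failures.
Total across both batches: 11−2=9 germinated seeds, 39−11=28 non-germinating seeds.
Subtract the second batch: 9−5=4 germinated seeds and 28−12=16 non-germinating seeds.

4 germinated seeds and 16 non-germinating seeds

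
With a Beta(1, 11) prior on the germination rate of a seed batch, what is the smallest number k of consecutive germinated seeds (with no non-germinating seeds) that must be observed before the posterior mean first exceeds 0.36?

k = 6

After k germinated seeds and 0 non-germinating seeds the posterior is Beta(1+k, 11), with mean (1+k)/(1+11+k).
Set (1+k)/(12+k) > 0.36 and solve: k > (0.36·12 − 1)/(1 − 0.36) = 5.188.
The smallest integer exceeding 5.188 is 6, and checking k=6: (7)/(18) = 0.3889 > 0.36.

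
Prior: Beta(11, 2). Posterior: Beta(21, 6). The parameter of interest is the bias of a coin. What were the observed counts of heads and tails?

Under Beta–binomial conjugacy the posterior parameters are (α+s, β+f).
So s = 21 − 11 = 10 and f = 6 − 2 = 4.

10 heads and 4 tails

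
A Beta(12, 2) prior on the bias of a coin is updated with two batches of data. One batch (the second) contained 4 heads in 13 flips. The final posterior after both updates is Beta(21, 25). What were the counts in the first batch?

5 heads and 14 tails

Sequential conjugate updates are equivalent to a single update on the pooled data, so total successes = posterior α − prior α and total failures = posterior β − prior β.
Total across both batches: 21−12=9 heads, 25−2=23 tails.
Subtract the second batch: 9−4=5 heads and 23−9=14 tails.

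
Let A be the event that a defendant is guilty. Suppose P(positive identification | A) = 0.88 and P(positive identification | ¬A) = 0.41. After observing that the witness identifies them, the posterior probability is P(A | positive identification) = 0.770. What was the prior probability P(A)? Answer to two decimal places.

In odds form, posterior odds = prior odds × likelihood ratio, so prior odds = posterior odds ÷ LR.
Posterior odds = 0.770/(1−0.770) = 3.3478. LR = 0.88/0.41 = 2.1463.
Prior odds = 3.3478/2.1463 = 1.5598, so P(A) = 1.5598/(1+1.5598) ≈ 0.61.

P(A) = 0.61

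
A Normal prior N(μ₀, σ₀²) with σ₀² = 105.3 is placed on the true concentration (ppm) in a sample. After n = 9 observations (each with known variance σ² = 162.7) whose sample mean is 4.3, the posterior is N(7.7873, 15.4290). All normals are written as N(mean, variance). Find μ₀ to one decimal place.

With known observation variance, the Normal–Normal posterior has precision τ_n = τ₀ + n/σ² and mean μ_n = (τ₀μ₀ + (n/σ²)x̄)/τ_n.
Here τ₀ = 1/105.3 = 0.009497 and τ_data = 9/162.7 = 0.055317, so τ_n = 0.064814.
Rearranging for μ₀: μ₀ = (μ_n·τ_n − τ_data·x̄)/τ₀ = (7.7873·0.064814 − 0.055317·4.3) / 0.009497 = 0.266863/0.009497 ≈ 28.1.

μ₀ = 28.1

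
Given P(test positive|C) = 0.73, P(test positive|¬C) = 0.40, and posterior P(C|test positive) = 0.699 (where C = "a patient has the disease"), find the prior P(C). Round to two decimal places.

In odds form, posterior odds = prior odds × likelihood ratio, so prior odds = posterior odds ÷ LR.
Posterior odds = 0.699/(1−0.699) = 2.3223. LR = 0.73/0.40 = 1.8250.
Prior odds = 2.3223/1.8250 = 1.2725, so P(C) = 1.2725/(1+1.2725) ≈ 0.56.

P(C) = 0.56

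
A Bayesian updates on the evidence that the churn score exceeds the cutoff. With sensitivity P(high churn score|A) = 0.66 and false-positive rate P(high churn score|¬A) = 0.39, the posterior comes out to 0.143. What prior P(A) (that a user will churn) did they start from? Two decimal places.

P(A) = 0.09

Bayes' rule in odds form gives O(A|E) = O(A)·[P(E|A)/P(E|¬A)], hence O(A) = O(A|E)/LR.
Posterior odds = 0.143/(1−0.143) = 0.1669. LR = 0.66/0.39 = 1.6923.
Prior odds = 0.1669/1.6923 = 0.0986, so P(A) = 0.0986/(1+0.0986) ≈ 0.09.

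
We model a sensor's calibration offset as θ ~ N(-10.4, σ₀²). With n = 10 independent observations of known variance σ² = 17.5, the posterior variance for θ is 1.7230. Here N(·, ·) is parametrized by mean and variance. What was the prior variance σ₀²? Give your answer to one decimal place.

Posterior precision equals prior precision plus data precision: 1/σ_n² = 1/σ₀² + n/σ².
So 1/σ₀² = 1/1.7230 − 10/17.5 = 0.580383 − 0.571429 = 0.008954.
Hence σ₀² = 1/0.008954 ≈ 111.7.

σ₀² = 111.7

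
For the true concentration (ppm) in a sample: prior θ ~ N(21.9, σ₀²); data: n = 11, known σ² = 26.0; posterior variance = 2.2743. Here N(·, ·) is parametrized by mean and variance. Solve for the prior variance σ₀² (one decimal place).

σ₀² = 60.2

For the Normal–Normal model with known σ², precisions add: τ_n = τ₀ + n/σ².
So 1/σ₀² = 1/2.2743 − 11/26.0 = 0.439696 − 0.423077 = 0.016619.
Hence σ₀² = 1/0.016619 ≈ 60.2.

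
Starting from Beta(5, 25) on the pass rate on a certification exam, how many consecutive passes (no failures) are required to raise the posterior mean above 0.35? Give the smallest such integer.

k = 9

After k passes and 0 failures the posterior is Beta(5+k, 25), with mean (5+k)/(5+25+k).
Set (5+k)/(30+k) > 0.35 and solve: k > (0.35·30 − 5)/(1 − 0.35) = 8.462.
The smallest integer exceeding 8.462 is 9.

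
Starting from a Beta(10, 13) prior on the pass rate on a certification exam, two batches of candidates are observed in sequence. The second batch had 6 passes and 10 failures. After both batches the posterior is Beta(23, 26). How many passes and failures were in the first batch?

Because Beta–binomial updating is additive in the counts, the combined data contributed (α_post−α_prior, β_post−β_prior) successes and failures.
Total across both batches: 23−10=13 passes, 26−13=13 failures.
Subtract the second batch: 13−6=7 passes and 13−10=3 failures.

7 passes and 3 failures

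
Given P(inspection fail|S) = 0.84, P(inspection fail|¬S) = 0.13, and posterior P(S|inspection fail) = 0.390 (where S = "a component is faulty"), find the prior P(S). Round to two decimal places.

Bayes' rule in odds form gives O(S|E) = O(S)·[P(E|S)/P(E|¬S)], hence O(S) = O(S|E)/LR.
Posterior odds = 0.390/(1−0.390) = 0.6393. LR = 0.84/0.13 = 6.4615.
Prior odds = 0.6393/6.4615 = 0.0989, so P(S) = 0.0989/(1+0.0989) ≈ 0.09.

P(S) = 0.09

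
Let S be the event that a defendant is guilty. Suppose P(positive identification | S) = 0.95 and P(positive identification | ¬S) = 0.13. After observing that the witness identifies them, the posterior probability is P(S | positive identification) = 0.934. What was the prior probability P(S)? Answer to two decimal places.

P(S) = 0.66

In odds form, posterior odds = prior odds × likelihood ratio, so prior odds = posterior odds ÷ LR.
Posterior odds = 0.934/(1−0.934) = 14.1515. LR = 0.95/0.13 = 7.3077.
Prior odds = 14.1515/7.3077 = 1.9365, so P(S) = 1.9365/(1+1.9365) ≈ 0.66.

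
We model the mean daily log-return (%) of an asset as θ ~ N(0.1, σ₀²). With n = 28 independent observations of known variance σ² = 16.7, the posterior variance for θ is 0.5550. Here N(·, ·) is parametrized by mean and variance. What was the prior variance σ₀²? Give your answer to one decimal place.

σ₀² = 8.0

For the Normal–Normal model with known σ², precisions add: τ_n = τ₀ + n/σ².
So 1/σ₀² = 1/0.5550 − 28/16.7 = 1.801802 − 1.676647 = 0.125155.
Hence σ₀² = 1/0.125155 ≈ 8.0.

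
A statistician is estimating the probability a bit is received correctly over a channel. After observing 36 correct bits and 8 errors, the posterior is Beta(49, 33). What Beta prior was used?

Beta is conjugate to the binomial likelihood: posterior = Beta(α+s, β+f).
So α = 49 − 36 = 13 and β = 33 − 8 = 25.

Beta(13, 25)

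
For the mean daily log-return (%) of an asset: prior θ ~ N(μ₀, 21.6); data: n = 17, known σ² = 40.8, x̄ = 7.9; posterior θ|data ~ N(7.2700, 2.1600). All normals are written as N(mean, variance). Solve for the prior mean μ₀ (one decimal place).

The posterior mean is a precision-weighted average: μ_n = (τ₀μ₀ + τ_data·x̄)/(τ₀+τ_data), with τ₀=1/σ₀² and τ_data=n/σ².
Here τ₀ = 1/21.6 = 0.046296 and τ_data = 17/40.8 = 0.416667, so τ_n = 0.462963.
Rearranging for μ₀: μ₀ = (μ_n·τ_n − τ_data·x̄)/τ₀ = (7.2700·0.462963 − 0.416667·7.9) / 0.046296 = 0.074072/0.046296 ≈ 1.6.

μ₀ = 1.6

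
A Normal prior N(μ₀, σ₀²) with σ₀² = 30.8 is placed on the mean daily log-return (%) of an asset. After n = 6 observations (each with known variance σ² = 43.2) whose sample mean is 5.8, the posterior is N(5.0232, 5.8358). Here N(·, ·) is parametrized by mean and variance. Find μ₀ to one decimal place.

μ₀ = 1.7

With known observation variance, the Normal–Normal posterior has precision τ_n = τ₀ + n/σ² and mean μ_n = (τ₀μ₀ + (n/σ²)x̄)/τ_n.
Here τ₀ = 1/30.8 = 0.032468 and τ_data = 6/43.2 = 0.138889, so τ_n = 0.171357.
Rearranging for μ₀: μ₀ = (μ_n·τ_n − τ_data·x̄)/τ₀ = (5.0232·0.171357 − 0.138889·5.8) / 0.032468 = 0.055204/0.032468 ≈ 1.7.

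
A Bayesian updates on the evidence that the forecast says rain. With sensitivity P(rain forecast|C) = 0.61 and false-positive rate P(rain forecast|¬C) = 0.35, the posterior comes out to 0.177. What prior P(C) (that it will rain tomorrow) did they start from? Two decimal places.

P(C) = 0.11

In odds form, posterior odds = prior odds × likelihood ratio, so prior odds = posterior odds ÷ LR.
Posterior odds = 0.177/(1−0.177) = 0.2151. LR = 0.61/0.35 = 1.7429.
Prior odds = 0.2151/1.7429 = 0.1234, so P(C) = 0.1234/(1+0.1234) ≈ 0.11.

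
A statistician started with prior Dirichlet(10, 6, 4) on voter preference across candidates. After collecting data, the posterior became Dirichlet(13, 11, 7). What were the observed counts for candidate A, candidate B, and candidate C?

counts (3, 5, 3)

For a Dirichlet(α) prior with multinomial counts c, the posterior is Dirichlet(α + c) componentwise.
Counts are posterior − prior componentwise: 13−10=3, 11−6=5, 7−4=3.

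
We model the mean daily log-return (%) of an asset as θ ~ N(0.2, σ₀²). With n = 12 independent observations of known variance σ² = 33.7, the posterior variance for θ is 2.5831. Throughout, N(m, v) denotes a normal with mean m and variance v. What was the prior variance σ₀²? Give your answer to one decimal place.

For the Normal–Normal model with known σ², precisions add: τ_n = τ₀ + n/σ².
So 1/σ₀² = 1/2.5831 − 12/33.7 = 0.387132 − 0.356083 = 0.031049.
Hence σ₀² = 1/0.031049 ≈ 32.2.

σ₀² = 32.2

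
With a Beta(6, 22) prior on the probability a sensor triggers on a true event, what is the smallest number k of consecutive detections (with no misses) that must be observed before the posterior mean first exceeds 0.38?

After k detections and 0 misses the posterior is Beta(6+k, 22), with mean (6+k)/(6+22+k).
Set (6+k)/(28+k) > 0.38 and solve: k > (0.38·28 − 6)/(1 − 0.38) = 7.484.
The smallest integer exceeding 7.484 is 8.

k = 8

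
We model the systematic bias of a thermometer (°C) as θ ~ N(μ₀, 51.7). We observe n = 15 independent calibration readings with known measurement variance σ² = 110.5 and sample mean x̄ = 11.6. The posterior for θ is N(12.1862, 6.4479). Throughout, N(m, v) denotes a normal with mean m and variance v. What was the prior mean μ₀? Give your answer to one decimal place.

μ₀ = 16.3

With known observation variance, the Normal–Normal posterior has precision τ_n = τ₀ + n/σ² and mean μ_n = (τ₀μ₀ + (n/σ²)x̄)/τ_n.
Here τ₀ = 1/51.7 = 0.019342 and τ_data = 15/110.5 = 0.135747, so τ_n = 0.155089.
Rearranging for μ₀: μ₀ = (μ_n·τ_n − τ_data·x̄)/τ₀ = (12.1862·0.155089 − 0.135747·11.6) / 0.019342 = 0.315280/0.019342 ≈ 16.3.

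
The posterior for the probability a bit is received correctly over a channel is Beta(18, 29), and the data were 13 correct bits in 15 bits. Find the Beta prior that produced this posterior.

Beta(5, 27)

Under Beta–binomial conjugacy the posterior parameters are (α+s, β+f).
Subtract the data counts: 18−13=5, 29−2=27.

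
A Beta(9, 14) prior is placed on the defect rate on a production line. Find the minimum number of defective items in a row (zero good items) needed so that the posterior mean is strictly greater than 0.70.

k = 24

After k defective items and 0 good items the posterior is Beta(9+k, 14), with mean (9+k)/(9+14+k).
Set (9+k)/(23+k) > 0.70 and solve: k > (0.70·23 − 9)/(1 − 0.70) = 23.667.
The smallest integer exceeding 23.667 is 24.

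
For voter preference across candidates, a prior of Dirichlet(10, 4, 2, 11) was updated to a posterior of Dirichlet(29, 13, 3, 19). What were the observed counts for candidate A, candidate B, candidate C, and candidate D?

For a Dirichlet(α) prior with multinomial counts c, the posterior is Dirichlet(α + c) componentwise.
Counts are posterior − prior componentwise: 29−10=19, 13−4=9, 3−2=1, 19−11=8.

counts (19, 9, 1, 8)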